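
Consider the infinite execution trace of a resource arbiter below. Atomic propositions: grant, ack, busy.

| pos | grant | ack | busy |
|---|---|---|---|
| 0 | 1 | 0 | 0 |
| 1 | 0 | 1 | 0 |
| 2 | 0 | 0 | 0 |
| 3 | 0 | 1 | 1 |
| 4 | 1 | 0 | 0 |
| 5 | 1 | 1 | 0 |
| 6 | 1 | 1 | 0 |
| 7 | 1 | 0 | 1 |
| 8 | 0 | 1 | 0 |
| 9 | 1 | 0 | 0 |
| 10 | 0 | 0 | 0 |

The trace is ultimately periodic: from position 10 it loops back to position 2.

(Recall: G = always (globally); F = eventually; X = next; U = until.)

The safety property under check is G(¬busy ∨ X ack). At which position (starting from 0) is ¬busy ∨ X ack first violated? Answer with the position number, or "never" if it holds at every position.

3

Check ¬busy ∨ X ack at each position in order: 0 ✓, 1 ✓, 2 ✓.
At position 3 the labels are {ack, busy} and the next position 4 has {grant}, so ¬busy ∨ X ack is false there. This is the first violation.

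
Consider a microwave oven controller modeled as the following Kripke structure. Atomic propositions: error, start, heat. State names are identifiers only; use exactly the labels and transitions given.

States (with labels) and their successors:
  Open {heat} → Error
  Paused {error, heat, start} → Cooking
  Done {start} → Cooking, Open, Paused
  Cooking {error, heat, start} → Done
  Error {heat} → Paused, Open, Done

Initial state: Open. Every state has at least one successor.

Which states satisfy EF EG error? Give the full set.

none

States satisfying EG error: ∅.
States satisfying EF EG error: ∅.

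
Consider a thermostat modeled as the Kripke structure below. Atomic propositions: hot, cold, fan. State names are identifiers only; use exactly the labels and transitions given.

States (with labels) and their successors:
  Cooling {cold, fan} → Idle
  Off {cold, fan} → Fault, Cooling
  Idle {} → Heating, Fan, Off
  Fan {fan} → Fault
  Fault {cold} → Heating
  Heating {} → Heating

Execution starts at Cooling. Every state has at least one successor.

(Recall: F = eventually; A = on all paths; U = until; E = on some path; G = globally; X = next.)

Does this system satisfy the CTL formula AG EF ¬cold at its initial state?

Holds

States satisfying EF ¬cold: {Cooling, Off, Idle, Fan, Fault, Heating}.
States satisfying AG EF ¬cold: {Cooling, Off, Idle, Fan, Fault, Heating}.
Every state reachable from Cooling satisfies EF ¬cold.
Cooling ∈ Sat(AG EF ¬cold).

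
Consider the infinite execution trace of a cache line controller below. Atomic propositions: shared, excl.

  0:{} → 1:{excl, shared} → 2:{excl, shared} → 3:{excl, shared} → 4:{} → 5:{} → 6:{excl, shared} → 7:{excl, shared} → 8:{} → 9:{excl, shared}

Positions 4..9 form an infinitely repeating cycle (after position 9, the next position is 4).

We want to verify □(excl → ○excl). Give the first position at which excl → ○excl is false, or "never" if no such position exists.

Check excl → ○excl at each position in order: 0 ✓, 1 ✓, 2 ✓.
At position 3 the labels are {excl, shared} and the next position 4 has {}, so excl → ○excl is false there. This is the first violation.

3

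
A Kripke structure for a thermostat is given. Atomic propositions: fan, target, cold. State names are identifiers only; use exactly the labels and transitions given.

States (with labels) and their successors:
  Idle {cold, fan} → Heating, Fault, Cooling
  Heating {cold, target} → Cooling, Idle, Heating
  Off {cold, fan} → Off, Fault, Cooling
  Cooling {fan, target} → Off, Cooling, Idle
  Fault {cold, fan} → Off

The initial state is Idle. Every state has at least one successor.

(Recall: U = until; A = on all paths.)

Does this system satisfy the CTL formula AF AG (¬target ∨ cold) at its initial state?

Does not hold

States satisfying AG (¬target ∨ cold): ∅.
States satisfying AF AG (¬target ∨ cold): ∅.
There is a path from Idle along which AG (¬target ∨ cold) never holds.
Idle ∉ Sat(AF AG (¬target ∨ cold)).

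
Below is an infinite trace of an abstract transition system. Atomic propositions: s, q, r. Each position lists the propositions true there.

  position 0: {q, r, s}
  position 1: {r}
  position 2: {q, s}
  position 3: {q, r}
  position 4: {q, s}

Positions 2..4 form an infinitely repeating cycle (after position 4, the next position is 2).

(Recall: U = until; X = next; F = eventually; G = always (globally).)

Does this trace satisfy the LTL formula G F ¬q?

No

F ¬q must hold at every position from 0 onward. It fails at position 2, so G F ¬q is false.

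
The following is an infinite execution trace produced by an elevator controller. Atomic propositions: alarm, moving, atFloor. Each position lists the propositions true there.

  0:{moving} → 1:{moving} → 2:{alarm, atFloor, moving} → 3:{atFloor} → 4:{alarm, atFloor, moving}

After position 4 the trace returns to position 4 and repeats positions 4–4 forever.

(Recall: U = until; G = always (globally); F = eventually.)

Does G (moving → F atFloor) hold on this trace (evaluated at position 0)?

moving → F atFloor holds at every position 0..4, and those are all positions ever visited, so G (moving → F atFloor) holds.
Positions where moving holds: 0, 1, 2, 4.
Check F atFloor at each: 0→ok, 1→ok, 2→ok, 4→ok.

Satisfied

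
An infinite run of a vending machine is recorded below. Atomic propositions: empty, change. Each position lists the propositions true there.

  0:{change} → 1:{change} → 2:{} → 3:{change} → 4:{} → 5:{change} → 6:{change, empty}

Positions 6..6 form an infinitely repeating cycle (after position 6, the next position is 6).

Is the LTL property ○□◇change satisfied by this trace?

Yes

The position after 0 is 1; □◇change is true there.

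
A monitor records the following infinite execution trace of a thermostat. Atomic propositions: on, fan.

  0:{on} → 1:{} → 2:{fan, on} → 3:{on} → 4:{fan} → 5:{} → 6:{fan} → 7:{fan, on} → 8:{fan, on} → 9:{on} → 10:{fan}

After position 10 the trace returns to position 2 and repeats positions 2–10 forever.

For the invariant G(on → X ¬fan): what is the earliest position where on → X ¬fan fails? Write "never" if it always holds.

3

Check on → X ¬fan at each position in order: 0 ✓, 1 ✓, 2 ✓.
At position 3 the labels are {on} and the next position 4 has {fan}, so on → X ¬fan is false there. This is the first violation.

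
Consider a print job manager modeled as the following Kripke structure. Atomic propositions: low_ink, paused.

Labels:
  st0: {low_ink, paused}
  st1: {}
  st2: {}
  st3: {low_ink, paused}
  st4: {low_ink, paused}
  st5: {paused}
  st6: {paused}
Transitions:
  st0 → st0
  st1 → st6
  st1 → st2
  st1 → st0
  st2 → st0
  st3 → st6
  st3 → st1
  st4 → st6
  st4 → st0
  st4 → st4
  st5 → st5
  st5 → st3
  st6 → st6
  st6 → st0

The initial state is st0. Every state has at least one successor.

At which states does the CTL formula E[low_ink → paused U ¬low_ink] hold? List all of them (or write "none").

{st1, st2, st3, st4, st5, st6}

States satisfying low_ink → paused: {st0, st1, st2, st3, st4, st5, st6}.
States satisfying ¬low_ink: {st1, st2, st5, st6}.
States satisfying E[low_ink → paused U ¬low_ink]: {st1, st2, st3, st4, st5, st6}.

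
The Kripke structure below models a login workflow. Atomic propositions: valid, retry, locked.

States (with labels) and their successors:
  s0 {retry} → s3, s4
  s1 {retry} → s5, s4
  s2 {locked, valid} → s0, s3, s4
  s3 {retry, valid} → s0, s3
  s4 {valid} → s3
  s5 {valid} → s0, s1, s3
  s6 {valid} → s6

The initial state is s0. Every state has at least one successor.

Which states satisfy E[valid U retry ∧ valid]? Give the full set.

{s2, s3, s4, s5}

States satisfying valid: {s2, s3, s4, s5, s6}.
States satisfying retry ∧ valid: {s3}.
States satisfying E[valid U retry ∧ valid]: {s2, s3, s4, s5}.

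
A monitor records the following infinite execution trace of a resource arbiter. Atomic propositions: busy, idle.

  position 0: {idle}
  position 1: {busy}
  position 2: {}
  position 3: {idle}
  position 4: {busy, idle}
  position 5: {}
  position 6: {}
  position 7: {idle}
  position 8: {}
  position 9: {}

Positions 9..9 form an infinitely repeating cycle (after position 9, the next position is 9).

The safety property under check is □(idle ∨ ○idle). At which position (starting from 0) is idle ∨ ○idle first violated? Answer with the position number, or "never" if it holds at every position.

Check idle ∨ ○idle at each position in order: 0 ✓.
At position 1 the labels are {busy} and the next position 2 has {}, so idle ∨ ○idle is false there. This is the first violation.

1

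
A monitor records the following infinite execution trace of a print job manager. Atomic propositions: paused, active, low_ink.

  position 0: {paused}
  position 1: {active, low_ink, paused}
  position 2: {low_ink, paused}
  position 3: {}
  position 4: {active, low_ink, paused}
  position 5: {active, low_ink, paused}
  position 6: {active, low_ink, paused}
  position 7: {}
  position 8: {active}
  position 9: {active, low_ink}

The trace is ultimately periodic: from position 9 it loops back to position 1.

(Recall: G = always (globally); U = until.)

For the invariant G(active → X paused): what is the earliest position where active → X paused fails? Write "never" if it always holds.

Check active → X paused at each position in order: 0 ✓, 1 ✓, 2 ✓, 3 ✓, 4 ✓, 5 ✓.
At position 6 the labels are {active, low_ink, paused} and the next position 7 has {}, so active → X paused is false there. This is the first violation.

6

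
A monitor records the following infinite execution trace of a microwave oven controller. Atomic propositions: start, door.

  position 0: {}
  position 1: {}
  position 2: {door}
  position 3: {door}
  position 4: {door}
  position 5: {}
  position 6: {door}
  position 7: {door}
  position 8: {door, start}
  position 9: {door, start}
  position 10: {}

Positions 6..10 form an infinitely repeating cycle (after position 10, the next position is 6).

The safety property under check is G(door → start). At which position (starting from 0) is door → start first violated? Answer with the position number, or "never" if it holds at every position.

2

Check door → start at each position in order: 0 ✓, 1 ✓.
At position 2 the labels are {door}, so door → start is false there. This is the first violation.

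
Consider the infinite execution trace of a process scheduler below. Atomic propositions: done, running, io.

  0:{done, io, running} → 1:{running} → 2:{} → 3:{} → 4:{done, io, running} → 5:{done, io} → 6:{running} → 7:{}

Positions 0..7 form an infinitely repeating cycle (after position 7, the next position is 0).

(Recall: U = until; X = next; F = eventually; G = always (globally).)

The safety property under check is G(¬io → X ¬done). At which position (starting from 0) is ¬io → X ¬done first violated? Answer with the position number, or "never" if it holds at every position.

3

Check ¬io → X ¬done at each position in order: 0 ✓, 1 ✓, 2 ✓.
At position 3 the labels are {} and the next position 4 has {done, io, running}, so ¬io → X ¬done is false there. This is the first violation.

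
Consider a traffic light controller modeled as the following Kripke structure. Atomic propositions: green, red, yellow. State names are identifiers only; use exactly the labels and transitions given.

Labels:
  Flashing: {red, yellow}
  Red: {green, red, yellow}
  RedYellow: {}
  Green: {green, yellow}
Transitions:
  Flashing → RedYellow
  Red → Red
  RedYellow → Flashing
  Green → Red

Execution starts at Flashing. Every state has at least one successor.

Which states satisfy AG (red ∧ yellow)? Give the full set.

States satisfying red ∧ yellow: {Flashing, Red}.
States satisfying AG (red ∧ yellow): {Red}.

{Red}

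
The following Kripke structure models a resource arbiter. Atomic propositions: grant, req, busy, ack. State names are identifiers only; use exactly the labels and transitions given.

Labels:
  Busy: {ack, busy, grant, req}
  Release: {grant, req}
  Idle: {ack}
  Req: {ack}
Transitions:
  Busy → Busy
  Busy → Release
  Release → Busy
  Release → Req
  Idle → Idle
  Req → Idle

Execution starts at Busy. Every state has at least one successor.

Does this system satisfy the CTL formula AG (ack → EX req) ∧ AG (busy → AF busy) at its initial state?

No

States satisfying ack → EX req: {Busy, Release}.
States satisfying AG (ack → EX req): ∅.
States satisfying busy → AF busy: {Busy, Release, Idle, Req}.
States satisfying AG (busy → AF busy): {Busy, Release, Idle, Req}.
States satisfying AG (ack → EX req) ∧ AG (busy → AF busy): ∅.
Busy ∉ Sat(AG (ack → EX req) ∧ AG (busy → AF busy)).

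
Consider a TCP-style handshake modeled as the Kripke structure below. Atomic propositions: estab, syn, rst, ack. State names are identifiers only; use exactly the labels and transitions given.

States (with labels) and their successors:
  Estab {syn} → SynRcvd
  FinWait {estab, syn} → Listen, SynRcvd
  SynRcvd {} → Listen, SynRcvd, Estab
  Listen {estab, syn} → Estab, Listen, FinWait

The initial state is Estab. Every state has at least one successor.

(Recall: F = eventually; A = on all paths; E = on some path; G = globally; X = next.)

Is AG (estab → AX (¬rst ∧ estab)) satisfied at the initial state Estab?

States satisfying estab → AX (¬rst ∧ estab): {Estab, SynRcvd}.
States satisfying AG (estab → AX (¬rst ∧ estab)): ∅.
FinWait is reachable from Estab and violates estab → AX (¬rst ∧ estab), so AG fails at Estab.
Estab ∉ Sat(AG (estab → AX (¬rst ∧ estab))).

No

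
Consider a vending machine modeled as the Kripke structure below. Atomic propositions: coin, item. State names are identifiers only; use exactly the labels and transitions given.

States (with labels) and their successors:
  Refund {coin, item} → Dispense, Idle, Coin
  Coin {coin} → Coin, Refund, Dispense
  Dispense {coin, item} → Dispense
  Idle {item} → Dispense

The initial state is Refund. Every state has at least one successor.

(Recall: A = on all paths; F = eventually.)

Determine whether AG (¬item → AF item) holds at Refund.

States satisfying ¬item → AF item: {Refund, Dispense, Idle}.
States satisfying AG (¬item → AF item): {Dispense, Idle}.
Coin is reachable from Refund and violates ¬item → AF item, so AG fails at Refund.
Refund ∉ Sat(AG (¬item → AF item)).

No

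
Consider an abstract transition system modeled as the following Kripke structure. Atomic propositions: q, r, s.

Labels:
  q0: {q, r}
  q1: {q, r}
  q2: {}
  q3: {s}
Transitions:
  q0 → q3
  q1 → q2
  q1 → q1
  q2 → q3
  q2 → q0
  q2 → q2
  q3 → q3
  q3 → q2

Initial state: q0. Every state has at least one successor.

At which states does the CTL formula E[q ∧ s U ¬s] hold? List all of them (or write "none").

{q0, q1, q2}

States satisfying q ∧ s: ∅.
States satisfying ¬s: {q0, q1, q2}.
States satisfying E[q ∧ s U ¬s]: {q0, q1, q2}.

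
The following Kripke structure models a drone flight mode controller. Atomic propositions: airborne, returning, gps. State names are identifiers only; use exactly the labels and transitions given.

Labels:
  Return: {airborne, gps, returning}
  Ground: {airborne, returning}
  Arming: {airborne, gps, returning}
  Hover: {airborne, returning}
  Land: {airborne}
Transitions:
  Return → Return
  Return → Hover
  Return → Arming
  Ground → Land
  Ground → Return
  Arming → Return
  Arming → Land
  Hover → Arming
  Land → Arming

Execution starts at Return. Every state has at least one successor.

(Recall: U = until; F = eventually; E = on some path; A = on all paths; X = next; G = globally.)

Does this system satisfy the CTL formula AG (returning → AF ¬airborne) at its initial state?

Does not hold

States satisfying returning → AF ¬airborne: {Land}.
States satisfying AG (returning → AF ¬airborne): ∅.
Arming is reachable from Return and violates returning → AF ¬airborne, so AG fails at Return.
Return ∉ Sat(AG (returning → AF ¬airborne)).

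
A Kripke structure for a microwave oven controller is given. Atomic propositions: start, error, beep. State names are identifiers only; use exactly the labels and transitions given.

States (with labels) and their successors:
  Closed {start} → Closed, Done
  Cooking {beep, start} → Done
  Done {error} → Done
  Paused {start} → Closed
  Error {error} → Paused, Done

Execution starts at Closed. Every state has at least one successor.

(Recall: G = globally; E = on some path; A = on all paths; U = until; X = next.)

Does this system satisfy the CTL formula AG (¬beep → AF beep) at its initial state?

Does not hold

States satisfying ¬beep → AF beep: {Cooking}.
States satisfying AG (¬beep → AF beep): ∅.
Closed is reachable from Closed and violates ¬beep → AF beep, so AG fails at Closed.
Closed ∉ Sat(AG (¬beep → AF beep)).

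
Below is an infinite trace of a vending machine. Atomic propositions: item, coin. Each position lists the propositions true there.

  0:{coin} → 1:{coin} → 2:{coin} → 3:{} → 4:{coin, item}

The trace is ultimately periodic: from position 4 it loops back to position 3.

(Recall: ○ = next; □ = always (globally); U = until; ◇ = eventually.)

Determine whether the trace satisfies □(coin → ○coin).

No

coin → ○coin must hold at every position from 0 onward. It fails at position 2, so □(coin → ○coin) is false.
Positions where coin holds: 0, 1, 2, 4.
Check ○coin at each: 0→ok, 1→ok, 2→fails, 4→fails.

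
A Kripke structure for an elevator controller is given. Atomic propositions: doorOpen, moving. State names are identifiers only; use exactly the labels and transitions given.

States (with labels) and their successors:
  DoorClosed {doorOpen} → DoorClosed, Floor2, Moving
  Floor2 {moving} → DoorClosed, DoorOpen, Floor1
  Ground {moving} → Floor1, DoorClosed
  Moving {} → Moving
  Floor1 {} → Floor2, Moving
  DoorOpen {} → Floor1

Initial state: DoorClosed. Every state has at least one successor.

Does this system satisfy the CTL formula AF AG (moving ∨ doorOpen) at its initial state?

Does not hold

States satisfying AG (moving ∨ doorOpen): ∅.
States satisfying AF AG (moving ∨ doorOpen): ∅.
There is a path from DoorClosed along which AG (moving ∨ doorOpen) never holds.
DoorClosed ∉ Sat(AF AG (moving ∨ doorOpen)).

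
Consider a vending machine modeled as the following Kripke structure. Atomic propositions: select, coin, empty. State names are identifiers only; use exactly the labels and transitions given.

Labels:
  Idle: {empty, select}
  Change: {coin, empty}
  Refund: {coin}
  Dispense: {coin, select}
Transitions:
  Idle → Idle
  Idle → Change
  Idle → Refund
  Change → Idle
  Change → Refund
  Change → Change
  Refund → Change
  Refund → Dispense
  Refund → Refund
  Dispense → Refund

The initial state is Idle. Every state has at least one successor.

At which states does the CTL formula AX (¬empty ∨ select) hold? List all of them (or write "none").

States satisfying ¬empty ∨ select: {Idle, Refund, Dispense}.
States satisfying AX (¬empty ∨ select): {Dispense}.

{Dispense}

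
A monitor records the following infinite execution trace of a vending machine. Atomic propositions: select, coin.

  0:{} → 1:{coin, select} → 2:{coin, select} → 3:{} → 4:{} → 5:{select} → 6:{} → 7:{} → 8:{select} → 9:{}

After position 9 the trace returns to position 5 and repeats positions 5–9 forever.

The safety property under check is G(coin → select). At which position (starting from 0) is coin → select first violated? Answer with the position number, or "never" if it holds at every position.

never

coin → select holds at every position 0..9, and those are all the positions the trace ever visits, so the invariant G(coin → select) is never violated.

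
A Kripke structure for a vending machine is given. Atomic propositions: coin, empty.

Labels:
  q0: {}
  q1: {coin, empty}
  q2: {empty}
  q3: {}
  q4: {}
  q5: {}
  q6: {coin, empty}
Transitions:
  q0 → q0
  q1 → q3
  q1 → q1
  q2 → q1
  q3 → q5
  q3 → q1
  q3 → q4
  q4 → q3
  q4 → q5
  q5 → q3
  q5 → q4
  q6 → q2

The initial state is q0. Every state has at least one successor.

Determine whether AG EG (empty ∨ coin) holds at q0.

Does not hold

States satisfying EG (empty ∨ coin): {q1, q2, q6}.
States satisfying AG EG (empty ∨ coin): ∅.
q0 is reachable from q0 and violates EG (empty ∨ coin), so AG fails at q0.
q0 ∉ Sat(AG EG (empty ∨ coin)).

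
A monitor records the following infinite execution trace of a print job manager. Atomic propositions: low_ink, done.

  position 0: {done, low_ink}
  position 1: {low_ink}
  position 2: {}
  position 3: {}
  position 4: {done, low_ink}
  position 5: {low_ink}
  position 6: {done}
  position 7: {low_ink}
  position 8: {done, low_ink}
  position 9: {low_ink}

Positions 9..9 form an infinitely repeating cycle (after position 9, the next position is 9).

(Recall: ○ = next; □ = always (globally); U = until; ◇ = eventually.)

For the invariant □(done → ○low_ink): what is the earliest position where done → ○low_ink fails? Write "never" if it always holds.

never

done → ○low_ink holds at every position 0..9, and those are all the positions the trace ever visits, so the invariant □(done → ○low_ink) is never violated.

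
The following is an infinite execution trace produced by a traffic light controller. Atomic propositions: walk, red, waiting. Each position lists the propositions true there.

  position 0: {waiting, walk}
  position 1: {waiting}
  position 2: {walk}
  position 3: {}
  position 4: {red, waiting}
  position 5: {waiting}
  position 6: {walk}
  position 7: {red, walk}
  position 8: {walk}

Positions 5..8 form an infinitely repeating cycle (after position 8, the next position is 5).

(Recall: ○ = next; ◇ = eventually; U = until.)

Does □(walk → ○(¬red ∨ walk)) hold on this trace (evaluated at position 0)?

walk → ○(¬red ∨ walk) holds at every position 0..8, and those are all positions ever visited, so □(walk → ○(¬red ∨ walk)) holds.
Positions where walk holds: 0, 2, 6, 7, 8.
Check ○(¬red ∨ walk) at each: 0→ok, 2→ok, 6→ok, 7→ok, 8→ok.

Yes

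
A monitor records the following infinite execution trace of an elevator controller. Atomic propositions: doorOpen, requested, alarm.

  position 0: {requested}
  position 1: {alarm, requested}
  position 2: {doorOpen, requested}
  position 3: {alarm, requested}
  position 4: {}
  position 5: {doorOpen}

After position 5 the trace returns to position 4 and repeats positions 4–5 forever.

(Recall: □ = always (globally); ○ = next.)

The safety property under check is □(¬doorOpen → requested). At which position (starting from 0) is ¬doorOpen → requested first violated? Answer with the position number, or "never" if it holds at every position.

4

Check ¬doorOpen → requested at each position in order: 0 ✓, 1 ✓, 2 ✓, 3 ✓.
At position 4 the labels are {}, so ¬doorOpen → requested is false there. This is the first violation.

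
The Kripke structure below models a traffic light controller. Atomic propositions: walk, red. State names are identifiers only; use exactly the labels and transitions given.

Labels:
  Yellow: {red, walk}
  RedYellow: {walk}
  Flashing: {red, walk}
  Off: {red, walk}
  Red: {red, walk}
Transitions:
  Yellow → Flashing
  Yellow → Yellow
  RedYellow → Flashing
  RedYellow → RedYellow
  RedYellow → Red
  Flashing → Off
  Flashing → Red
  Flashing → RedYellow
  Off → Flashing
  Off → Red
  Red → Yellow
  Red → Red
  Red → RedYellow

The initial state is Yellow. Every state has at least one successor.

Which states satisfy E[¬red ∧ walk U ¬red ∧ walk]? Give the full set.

{RedYellow}

States satisfying ¬red ∧ walk: {RedYellow}.
States satisfying E[¬red ∧ walk U ¬red ∧ walk]: {RedYellow}.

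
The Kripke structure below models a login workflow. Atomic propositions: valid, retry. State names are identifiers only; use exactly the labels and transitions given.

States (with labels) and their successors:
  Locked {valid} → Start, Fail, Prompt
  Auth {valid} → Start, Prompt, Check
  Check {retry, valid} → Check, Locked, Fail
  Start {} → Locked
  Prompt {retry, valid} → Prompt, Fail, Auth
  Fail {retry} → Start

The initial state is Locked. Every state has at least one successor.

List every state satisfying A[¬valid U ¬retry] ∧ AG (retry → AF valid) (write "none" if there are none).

States satisfying ¬valid: {Start, Fail}.
States satisfying ¬retry: {Locked, Auth, Start}.
States satisfying A[¬valid U ¬retry]: {Locked, Auth, Start, Fail}.
States satisfying retry → AF valid: {Locked, Auth, Check, Start, Prompt, Fail}.
States satisfying AG (retry → AF valid): {Locked, Auth, Check, Start, Prompt, Fail}.
States satisfying A[¬valid U ¬retry] ∧ AG (retry → AF valid): {Locked, Auth, Start, Fail}.

{Locked, Auth, Start, Fail}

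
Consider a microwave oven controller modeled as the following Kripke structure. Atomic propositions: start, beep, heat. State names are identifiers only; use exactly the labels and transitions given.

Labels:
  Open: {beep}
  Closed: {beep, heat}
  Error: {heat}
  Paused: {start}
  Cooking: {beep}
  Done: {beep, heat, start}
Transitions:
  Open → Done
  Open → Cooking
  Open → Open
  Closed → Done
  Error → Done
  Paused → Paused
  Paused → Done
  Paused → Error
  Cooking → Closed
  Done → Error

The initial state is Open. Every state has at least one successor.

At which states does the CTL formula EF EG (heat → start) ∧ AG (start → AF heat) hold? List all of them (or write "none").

{Open}

States satisfying EG (heat → start): {Open, Paused}.
States satisfying EF EG (heat → start): {Open, Paused}.
States satisfying start → AF heat: {Open, Closed, Error, Cooking, Done}.
States satisfying AG (start → AF heat): {Open, Closed, Error, Cooking, Done}.
States satisfying EF EG (heat → start) ∧ AG (start → AF heat): {Open}.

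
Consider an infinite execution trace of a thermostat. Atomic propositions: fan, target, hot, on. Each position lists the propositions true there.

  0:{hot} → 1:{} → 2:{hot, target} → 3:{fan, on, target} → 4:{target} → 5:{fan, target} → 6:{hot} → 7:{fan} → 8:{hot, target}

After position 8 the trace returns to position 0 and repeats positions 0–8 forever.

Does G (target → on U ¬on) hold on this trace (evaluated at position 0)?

target → on U ¬on holds at every position 0..8, and those are all positions ever visited, so G (target → on U ¬on) holds.
Positions where target holds: 2, 3, 4, 5, 8.
Check on U ¬on at each: 2→ok, 3→ok, 4→ok, 5→ok, 8→ok.

Holds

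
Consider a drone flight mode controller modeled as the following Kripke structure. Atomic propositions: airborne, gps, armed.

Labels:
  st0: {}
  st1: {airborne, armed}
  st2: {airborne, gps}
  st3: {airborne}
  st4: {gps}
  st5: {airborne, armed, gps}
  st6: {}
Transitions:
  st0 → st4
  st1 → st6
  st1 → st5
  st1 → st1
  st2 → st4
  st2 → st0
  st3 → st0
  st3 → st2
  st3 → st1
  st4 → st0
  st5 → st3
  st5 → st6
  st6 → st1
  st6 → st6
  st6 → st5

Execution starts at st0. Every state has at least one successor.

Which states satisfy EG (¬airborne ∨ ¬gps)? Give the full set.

{st0, st1, st3, st4, st6}

States satisfying ¬airborne ∨ ¬gps: {st0, st1, st3, st4, st6}.
States satisfying EG (¬airborne ∨ ¬gps): {st0, st1, st3, st4, st6}.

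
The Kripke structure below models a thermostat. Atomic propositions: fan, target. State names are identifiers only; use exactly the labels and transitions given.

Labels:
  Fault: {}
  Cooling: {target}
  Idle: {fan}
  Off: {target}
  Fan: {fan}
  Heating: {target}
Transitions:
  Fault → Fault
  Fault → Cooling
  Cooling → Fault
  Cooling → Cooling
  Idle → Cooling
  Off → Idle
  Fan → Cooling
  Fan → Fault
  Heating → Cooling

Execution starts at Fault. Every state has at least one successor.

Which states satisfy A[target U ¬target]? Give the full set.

States satisfying target: {Cooling, Off, Heating}.
States satisfying ¬target: {Fault, Idle, Fan}.
States satisfying A[target U ¬target]: {Fault, Idle, Off, Fan}.

{Fault, Idle, Off, Fan}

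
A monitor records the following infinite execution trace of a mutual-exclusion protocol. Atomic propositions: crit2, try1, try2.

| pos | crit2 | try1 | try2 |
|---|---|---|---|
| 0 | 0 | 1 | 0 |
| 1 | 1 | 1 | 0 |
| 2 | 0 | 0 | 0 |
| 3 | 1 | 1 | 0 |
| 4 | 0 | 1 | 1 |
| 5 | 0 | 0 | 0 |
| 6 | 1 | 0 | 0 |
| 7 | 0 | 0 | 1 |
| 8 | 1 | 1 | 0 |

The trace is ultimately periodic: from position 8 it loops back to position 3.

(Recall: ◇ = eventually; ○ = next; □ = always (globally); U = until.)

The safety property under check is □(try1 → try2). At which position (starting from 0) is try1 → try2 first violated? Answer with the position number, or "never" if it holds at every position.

0

At position 0 the labels are {try1}, so try1 → try2 is false there. This is the first violation.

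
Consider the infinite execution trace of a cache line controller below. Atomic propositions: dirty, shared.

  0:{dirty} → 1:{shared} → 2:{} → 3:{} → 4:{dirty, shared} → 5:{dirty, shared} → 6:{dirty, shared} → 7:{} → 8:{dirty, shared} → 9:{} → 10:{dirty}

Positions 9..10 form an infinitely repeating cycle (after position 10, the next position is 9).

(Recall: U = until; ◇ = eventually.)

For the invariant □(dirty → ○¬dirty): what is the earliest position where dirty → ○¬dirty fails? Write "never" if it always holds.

Check dirty → ○¬dirty at each position in order: 0 ✓, 1 ✓, 2 ✓, 3 ✓.
At position 4 the labels are {dirty, shared} and the next position 5 has {dirty, shared}, so dirty → ○¬dirty is false there. This is the first violation.

4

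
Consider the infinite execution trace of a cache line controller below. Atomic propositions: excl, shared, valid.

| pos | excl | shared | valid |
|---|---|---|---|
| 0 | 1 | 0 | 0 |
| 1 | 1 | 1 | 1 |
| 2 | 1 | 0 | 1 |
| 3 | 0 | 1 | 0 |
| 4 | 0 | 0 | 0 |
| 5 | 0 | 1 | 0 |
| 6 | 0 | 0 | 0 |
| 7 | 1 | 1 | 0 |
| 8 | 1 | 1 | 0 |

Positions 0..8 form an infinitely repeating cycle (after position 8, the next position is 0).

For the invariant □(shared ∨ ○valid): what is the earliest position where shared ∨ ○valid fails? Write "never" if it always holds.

2

Check shared ∨ ○valid at each position in order: 0 ✓, 1 ✓.
At position 2 the labels are {excl, valid} and the next position 3 has {shared}, so shared ∨ ○valid is false there. This is the first violation.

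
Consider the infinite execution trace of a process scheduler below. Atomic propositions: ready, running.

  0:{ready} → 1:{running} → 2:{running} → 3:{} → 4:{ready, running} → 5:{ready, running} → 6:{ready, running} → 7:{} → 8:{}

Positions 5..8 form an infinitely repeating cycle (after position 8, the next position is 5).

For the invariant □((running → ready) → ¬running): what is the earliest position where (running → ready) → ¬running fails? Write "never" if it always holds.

Check (running → ready) → ¬running at each position in order: 0 ✓, 1 ✓, 2 ✓, 3 ✓.
At position 4 the labels are {ready, running}, so (running → ready) → ¬running is false there. This is the first violation.

4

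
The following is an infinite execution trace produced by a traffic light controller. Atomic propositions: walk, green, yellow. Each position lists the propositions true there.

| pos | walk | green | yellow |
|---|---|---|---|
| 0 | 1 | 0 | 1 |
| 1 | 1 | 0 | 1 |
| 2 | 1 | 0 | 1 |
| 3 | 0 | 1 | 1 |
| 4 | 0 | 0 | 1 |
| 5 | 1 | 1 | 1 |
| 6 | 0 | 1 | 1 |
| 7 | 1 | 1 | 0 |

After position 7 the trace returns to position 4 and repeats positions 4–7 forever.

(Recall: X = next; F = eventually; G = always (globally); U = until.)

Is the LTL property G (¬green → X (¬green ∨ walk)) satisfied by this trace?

¬green → X (¬green ∨ walk) must hold at every position from 0 onward. It fails at position 2, so G (¬green → X (¬green ∨ walk)) is false.
Positions where ¬green holds: 0, 1, 2, 4.
Check X (¬green ∨ walk) at each: 0→ok, 1→ok, 2→fails, 4→ok.

Violated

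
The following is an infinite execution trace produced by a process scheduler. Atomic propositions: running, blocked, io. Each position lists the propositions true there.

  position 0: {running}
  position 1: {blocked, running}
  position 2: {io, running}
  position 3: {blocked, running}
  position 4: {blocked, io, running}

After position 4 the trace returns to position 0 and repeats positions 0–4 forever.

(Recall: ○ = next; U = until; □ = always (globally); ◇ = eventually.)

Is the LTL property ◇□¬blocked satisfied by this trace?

□¬blocked is false at every position 0..4, so it never becomes true and ◇□¬blocked fails.

Does not hold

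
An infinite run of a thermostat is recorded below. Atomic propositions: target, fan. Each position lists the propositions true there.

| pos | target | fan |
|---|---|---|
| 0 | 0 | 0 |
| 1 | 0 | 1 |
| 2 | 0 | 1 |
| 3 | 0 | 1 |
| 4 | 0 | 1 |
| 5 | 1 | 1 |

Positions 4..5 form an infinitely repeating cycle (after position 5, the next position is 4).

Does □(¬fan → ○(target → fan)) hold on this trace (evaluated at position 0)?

¬fan → ○(target → fan) holds at every position 0..5, and those are all positions ever visited, so □(¬fan → ○(target → fan)) holds.
Positions where ¬fan holds: 0.
Check ○(target → fan) at each: 0→ok.

Yes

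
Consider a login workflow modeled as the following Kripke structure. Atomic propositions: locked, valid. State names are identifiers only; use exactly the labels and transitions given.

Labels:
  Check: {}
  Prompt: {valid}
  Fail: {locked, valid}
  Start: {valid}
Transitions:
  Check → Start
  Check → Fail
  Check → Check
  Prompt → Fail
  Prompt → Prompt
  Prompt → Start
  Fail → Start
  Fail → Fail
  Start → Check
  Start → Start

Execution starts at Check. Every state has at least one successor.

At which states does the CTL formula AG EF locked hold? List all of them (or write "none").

{Check, Prompt, Fail, Start}

States satisfying EF locked: {Check, Prompt, Fail, Start}.
States satisfying AG EF locked: {Check, Prompt, Fail, Start}.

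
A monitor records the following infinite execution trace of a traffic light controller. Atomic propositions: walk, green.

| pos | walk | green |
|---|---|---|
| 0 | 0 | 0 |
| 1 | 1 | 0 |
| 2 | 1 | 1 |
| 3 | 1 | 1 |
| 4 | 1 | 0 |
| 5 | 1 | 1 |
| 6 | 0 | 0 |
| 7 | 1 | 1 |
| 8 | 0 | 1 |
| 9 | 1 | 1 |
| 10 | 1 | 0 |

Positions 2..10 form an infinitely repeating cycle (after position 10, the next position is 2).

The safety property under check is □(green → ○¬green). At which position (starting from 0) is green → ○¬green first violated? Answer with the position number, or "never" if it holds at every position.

Check green → ○¬green at each position in order: 0 ✓, 1 ✓.
At position 2 the labels are {green, walk} and the next position 3 has {green, walk}, so green → ○¬green is false there. This is the first violation.

2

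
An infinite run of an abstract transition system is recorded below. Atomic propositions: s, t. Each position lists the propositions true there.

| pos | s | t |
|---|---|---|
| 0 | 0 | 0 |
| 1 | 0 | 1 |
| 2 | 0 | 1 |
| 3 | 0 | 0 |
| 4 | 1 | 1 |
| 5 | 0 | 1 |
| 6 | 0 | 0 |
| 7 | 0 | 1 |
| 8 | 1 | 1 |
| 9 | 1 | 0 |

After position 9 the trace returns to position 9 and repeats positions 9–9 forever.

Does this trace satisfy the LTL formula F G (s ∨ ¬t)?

G (s ∨ ¬t) holds at position 8, which is reachable from 0, so F G (s ∨ ¬t) holds.

Yes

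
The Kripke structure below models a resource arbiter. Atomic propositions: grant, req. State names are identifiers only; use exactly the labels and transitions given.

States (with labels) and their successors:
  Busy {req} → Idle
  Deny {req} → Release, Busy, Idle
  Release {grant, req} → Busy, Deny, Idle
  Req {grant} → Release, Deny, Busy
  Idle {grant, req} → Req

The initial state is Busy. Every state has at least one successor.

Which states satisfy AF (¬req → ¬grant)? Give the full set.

States satisfying ¬req → ¬grant: {Busy, Deny, Release, Idle}.
States satisfying AF (¬req → ¬grant): {Busy, Deny, Release, Req, Idle}.

{Busy, Deny, Release, Req, Idle}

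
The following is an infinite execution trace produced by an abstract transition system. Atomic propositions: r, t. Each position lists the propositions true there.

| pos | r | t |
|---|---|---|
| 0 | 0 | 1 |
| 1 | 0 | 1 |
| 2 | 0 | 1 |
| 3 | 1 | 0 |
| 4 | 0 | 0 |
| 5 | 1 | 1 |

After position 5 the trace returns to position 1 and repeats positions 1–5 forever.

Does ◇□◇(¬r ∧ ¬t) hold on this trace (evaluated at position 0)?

Satisfied

□◇(¬r ∧ ¬t) holds at position 0, which is reachable from 0, so ◇□◇(¬r ∧ ¬t) holds.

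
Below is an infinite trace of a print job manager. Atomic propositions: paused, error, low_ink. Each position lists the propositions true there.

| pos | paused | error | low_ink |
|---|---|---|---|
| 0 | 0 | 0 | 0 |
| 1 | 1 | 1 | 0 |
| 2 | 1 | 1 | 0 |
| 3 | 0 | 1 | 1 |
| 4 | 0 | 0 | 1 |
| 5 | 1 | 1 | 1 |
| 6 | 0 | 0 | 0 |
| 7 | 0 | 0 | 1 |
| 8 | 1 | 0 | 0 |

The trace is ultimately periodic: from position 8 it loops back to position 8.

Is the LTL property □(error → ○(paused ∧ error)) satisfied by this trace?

error → ○(paused ∧ error) must hold at every position from 0 onward. It fails at position 2, so □(error → ○(paused ∧ error)) is false.
Positions where error holds: 1, 2, 3, 5.
Check ○(paused ∧ error) at each: 1→ok, 2→fails, 3→fails, 5→fails.

Does not hold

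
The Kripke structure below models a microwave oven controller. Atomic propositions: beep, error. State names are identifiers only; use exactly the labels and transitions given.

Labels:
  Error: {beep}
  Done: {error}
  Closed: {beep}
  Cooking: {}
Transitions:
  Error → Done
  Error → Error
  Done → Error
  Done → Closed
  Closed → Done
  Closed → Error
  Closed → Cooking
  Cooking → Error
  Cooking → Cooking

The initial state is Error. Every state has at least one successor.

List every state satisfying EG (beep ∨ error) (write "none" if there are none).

States satisfying beep ∨ error: {Error, Done, Closed}.
States satisfying EG (beep ∨ error): {Error, Done, Closed}.

{Error, Done, Closed}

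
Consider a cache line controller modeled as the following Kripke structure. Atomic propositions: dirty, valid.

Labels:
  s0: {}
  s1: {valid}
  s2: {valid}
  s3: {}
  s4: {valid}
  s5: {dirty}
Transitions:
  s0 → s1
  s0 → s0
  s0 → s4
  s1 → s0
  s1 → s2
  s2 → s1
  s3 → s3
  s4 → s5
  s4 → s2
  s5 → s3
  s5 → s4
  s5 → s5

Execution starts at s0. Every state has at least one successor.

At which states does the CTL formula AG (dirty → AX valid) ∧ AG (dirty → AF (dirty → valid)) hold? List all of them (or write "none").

States satisfying dirty → AX valid: {s0, s1, s2, s3, s4}.
States satisfying AG (dirty → AX valid): {s3}.
States satisfying dirty → AF (dirty → valid): {s0, s1, s2, s3, s4}.
States satisfying AG (dirty → AF (dirty → valid)): {s3}.
States satisfying AG (dirty → AX valid) ∧ AG (dirty → AF (dirty → valid)): {s3}.

{s3}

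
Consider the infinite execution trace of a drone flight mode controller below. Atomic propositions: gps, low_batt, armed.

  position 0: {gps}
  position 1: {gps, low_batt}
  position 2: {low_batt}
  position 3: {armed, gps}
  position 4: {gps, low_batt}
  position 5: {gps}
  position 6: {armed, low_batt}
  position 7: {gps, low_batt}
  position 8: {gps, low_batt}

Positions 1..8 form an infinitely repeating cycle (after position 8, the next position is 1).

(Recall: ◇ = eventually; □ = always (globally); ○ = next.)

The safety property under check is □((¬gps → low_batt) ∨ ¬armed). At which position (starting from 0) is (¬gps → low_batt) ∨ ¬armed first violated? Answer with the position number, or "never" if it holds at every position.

never

(¬gps → low_batt) ∨ ¬armed holds at every position 0..8, and those are all the positions the trace ever visits, so the invariant □((¬gps → low_batt) ∨ ¬armed) is never violated.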